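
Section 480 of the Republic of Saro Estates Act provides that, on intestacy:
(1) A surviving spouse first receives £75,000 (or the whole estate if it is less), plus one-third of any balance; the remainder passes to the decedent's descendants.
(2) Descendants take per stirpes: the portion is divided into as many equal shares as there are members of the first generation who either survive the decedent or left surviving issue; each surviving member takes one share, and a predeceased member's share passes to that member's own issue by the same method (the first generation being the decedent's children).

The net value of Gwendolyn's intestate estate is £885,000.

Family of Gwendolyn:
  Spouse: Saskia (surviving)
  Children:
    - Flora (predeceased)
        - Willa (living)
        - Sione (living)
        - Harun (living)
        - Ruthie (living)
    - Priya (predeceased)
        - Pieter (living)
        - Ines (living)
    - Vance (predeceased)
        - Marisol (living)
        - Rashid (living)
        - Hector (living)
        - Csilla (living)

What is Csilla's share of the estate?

Saskia first takes £75,000, leaving a balance of £810,000. Saskia then takes one-third of the balance (£270,000), for a total of £345,000. The remaining £540,000 passes to the descendants.
The descendants' portion (£540,000) is divided into 3 shares of £180,000: Flora's £180,000 share passes to Flora's issue; Priya's £180,000 share passes to Priya's issue; Vance's £180,000 share passes to Vance's issue.
Flora's share (£180,000) is divided into 4 shares of £45,000: Willa, Sione, Harun, and Ruthie each take £45,000.
Priya's share (£180,000) is divided into 2 shares of £90,000: Pieter and Ines each take £90,000.
Vance's share (£180,000) is divided into 4 shares of £45,000: Marisol, Rashid, Hector, and Csilla each take £45,000.

Csilla receives £45,000.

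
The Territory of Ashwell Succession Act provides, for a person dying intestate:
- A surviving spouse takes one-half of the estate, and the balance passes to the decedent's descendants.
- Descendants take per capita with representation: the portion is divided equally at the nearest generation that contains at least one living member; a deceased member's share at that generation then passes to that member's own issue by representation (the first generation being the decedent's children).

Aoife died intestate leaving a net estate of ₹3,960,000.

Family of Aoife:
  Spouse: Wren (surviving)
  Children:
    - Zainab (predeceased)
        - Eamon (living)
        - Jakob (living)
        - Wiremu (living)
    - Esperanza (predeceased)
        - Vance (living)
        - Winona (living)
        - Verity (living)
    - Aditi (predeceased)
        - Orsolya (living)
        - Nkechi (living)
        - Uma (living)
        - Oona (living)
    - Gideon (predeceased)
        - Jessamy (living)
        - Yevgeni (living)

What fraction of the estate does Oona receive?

Oona receives 1/24 of the estate.

Wren takes one-half of ₹3,960,000 = ₹1,980,000. The remaining ₹1,980,000 passes to the descendants.
No child survives, so the initial division is made at the grandchildren's generation.
The descendants' portion (₹1,980,000) is divided into 12 shares of ₹165,000: Eamon, Jakob, Wiremu, Vance, Winona, Verity, Orsolya, Nkechi, Uma, Oona, Jessamy, and Yevgeni each take ₹165,000.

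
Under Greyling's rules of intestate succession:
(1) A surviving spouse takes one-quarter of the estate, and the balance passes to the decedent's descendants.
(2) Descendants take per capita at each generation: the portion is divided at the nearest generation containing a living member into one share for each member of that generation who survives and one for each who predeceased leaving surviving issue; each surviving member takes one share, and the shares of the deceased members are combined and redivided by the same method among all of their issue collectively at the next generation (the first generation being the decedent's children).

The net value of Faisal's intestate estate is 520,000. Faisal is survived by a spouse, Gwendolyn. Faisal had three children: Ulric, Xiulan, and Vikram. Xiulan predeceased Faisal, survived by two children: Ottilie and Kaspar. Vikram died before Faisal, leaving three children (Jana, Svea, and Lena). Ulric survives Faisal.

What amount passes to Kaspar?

Gwendolyn takes one-quarter of 520,000 = 130,000. The remaining 390,000 passes to the descendants.
The descendants' portion (390,000) is divided at the children's generation into 3 shares of 130,000. Ulric takes 130,000. The 2 shares of the deceased (Xiulan and Vikram) are combined into a pool of 260,000.
That pool (260,000) is divided at the grandchildren's generation equally among Ottilie, Kaspar, Jana, Svea, and Lena: 52,000 each.

Kaspar receives 52,000.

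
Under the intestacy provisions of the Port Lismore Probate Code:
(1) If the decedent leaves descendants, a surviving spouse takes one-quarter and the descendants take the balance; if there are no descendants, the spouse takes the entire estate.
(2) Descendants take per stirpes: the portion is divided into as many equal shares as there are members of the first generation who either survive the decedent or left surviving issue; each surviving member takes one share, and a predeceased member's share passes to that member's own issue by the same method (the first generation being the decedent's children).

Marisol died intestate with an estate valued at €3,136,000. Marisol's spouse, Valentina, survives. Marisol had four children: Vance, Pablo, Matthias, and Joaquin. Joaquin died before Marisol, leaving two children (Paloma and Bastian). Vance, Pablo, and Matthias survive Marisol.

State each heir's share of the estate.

Valentina: €784,000; Vance: €588,000; Pablo: €588,000; Matthias: €588,000; Paloma: €294,000; Bastian: €294,000

Valentina takes one-quarter of €3,136,000 = €784,000. The remaining €2,352,000 passes to the descendants.
The descendants' portion (€2,352,000) is divided into 4 shares of €588,000: Vance, Pablo, and Matthias each take €588,000; Joaquin's €588,000 share passes to Joaquin's issue.
Joaquin's share (€588,000) is divided into 2 shares of €294,000: Paloma and Bastian each take €294,000.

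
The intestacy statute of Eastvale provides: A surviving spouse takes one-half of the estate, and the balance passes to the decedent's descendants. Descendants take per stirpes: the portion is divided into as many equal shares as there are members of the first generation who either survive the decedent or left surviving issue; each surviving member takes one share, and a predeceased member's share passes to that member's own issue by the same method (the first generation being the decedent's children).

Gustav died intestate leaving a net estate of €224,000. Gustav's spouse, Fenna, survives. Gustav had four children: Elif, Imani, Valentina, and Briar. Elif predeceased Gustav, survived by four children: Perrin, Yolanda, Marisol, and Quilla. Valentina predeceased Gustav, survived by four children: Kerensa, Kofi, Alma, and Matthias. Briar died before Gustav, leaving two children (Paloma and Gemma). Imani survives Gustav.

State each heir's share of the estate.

Fenna: €112,000; Perrin: €7,000; Yolanda: €7,000; Marisol: €7,000; Quilla: €7,000; Imani: €28,000; Kerensa: €7,000; Kofi: €7,000; Alma: €7,000; Matthias: €7,000; Paloma: €14,000; Gemma: €14,000

Fenna takes one-half of €224,000 = €112,000. The remaining €112,000 passes to the descendants.
The descendants' portion (€112,000) is divided into 4 shares of €28,000: Imani takes €28,000; Elif's €28,000 share passes to Elif's issue; Valentina's €28,000 share passes to Valentina's issue; Briar's €28,000 share passes to Briar's issue.
Elif's share (€28,000) is divided into 4 shares of €7,000: Perrin, Yolanda, Marisol, and Quilla each take €7,000.
Valentina's share (€28,000) is divided into 4 shares of €7,000: Kerensa, Kofi, Alma, and Matthias each take €7,000.
Briar's share (€28,000) is divided into 2 shares of €14,000: Paloma and Gemma each take €14,000.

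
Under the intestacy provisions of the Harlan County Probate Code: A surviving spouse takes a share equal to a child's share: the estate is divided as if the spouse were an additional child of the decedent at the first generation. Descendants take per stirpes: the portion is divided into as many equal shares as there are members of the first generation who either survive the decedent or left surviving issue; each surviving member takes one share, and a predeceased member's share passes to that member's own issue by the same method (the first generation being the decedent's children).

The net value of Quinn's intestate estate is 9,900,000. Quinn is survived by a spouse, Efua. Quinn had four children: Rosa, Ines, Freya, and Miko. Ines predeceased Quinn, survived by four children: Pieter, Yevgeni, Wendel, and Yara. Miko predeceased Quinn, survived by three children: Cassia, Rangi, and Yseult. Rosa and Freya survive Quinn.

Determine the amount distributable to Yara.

Yara receives 495,000.

The spouse counts as an additional share at the children's level, so there are 5 primary shares of 1,980,000. Efua takes one such share (1,980,000).
The children's combined portion (7,920,000) is divided into 4 shares of 1,980,000: Rosa and Freya each take 1,980,000; Ines's 1,980,000 share passes to Ines's issue; Miko's 1,980,000 share passes to Miko's issue.
Ines's share (1,980,000) is divided into 4 shares of 495,000: Pieter, Yevgeni, Wendel, and Yara each take 495,000.
Miko's share (1,980,000) is divided into 3 shares of 660,000: Cassia, Rangi, and Yseult each take 660,000.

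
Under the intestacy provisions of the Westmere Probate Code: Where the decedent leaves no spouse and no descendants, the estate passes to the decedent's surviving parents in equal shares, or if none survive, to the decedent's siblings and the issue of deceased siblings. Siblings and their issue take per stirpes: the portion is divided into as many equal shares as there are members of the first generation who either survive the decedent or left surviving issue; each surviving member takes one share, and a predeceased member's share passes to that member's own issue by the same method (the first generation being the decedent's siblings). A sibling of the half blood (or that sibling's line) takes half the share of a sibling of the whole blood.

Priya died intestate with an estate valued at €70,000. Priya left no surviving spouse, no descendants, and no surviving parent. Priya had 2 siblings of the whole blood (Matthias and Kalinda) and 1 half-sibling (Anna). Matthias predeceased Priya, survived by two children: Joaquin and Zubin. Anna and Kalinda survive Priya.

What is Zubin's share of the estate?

Zubin receives €14,000.

The entire €70,000 passes to the siblings and their issue.
Counting each half-blood sibling's line as half a unit, there are 5/2 units in €70,000, so one unit is €28,000. Whole-blood lines (Matthias and Kalinda) take €28,000 each; half-blood lines (Anna) take €14,000 each.
Matthias's share (€28,000) is divided into 2 shares of €14,000: Joaquin and Zubin each take €14,000.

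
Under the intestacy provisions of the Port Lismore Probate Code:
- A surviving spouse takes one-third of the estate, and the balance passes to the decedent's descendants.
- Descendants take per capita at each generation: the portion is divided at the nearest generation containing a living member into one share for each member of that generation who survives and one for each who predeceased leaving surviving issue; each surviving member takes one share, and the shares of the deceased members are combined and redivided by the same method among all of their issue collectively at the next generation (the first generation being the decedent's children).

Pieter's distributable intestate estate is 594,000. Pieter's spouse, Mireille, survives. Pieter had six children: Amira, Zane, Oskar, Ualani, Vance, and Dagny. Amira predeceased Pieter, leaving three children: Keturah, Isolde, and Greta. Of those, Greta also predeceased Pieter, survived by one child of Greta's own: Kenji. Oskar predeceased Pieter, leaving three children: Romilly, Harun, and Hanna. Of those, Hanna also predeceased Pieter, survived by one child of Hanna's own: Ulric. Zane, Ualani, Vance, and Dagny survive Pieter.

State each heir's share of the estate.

Mireille takes one-third of 594,000 = 198,000. The remaining 396,000 passes to the descendants.
The descendants' portion (396,000) is divided at the children's generation into 6 shares of 66,000. Zane, Ualani, Vance, and Dagny each take 66,000. The 2 shares of the deceased (Amira and Oskar) are combined into a pool of 132,000.
That pool (132,000) is divided at the grandchildren's generation into 6 shares of 22,000. Keturah, Isolde, Romilly, and Harun each take 22,000. The 2 shares of the deceased (Greta and Hanna) are combined into a pool of 44,000.
That pool (44,000) is divided at the great-grandchildren's generation equally among Kenji and Ulric: 22,000 each.

Mireille: 198,000; Keturah: 22,000; Isolde: 22,000; Kenji: 22,000; Zane: 66,000; Romilly: 22,000; Harun: 22,000; Ulric: 22,000; Ualani: 66,000; Vance: 66,000; Dagny: 66,000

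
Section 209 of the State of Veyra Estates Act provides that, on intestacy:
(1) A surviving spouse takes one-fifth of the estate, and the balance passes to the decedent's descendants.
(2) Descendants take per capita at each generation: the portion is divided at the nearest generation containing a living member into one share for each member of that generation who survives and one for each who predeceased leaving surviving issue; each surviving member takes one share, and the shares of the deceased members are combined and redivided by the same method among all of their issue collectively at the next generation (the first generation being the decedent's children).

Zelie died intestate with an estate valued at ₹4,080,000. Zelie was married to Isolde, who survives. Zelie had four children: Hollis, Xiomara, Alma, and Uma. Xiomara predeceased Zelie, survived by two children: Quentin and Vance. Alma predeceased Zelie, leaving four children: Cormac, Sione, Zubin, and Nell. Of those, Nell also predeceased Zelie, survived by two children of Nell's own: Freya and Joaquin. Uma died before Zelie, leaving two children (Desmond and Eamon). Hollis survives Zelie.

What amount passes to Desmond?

Desmond receives ₹306,000.

Isolde takes one-fifth of ₹4,080,000 = ₹816,000. The remaining ₹3,264,000 passes to the descendants.
The descendants' portion (₹3,264,000) is divided at the children's generation into 4 shares of ₹816,000. Hollis takes ₹816,000. The 3 shares of the deceased (Xiomara, Alma, and Uma) are combined into a pool of ₹2,448,000.
That pool (₹2,448,000) is divided at the grandchildren's generation into 8 shares of ₹306,000. Quentin, Vance, Cormac, Sione, Zubin, Desmond, and Eamon each take ₹306,000. The remaining share for the deceased Nell (₹306,000) is carried to the next generation.
That pool (₹306,000) is divided at the great-grandchildren's generation equally among Freya and Joaquin: ₹153,000 each.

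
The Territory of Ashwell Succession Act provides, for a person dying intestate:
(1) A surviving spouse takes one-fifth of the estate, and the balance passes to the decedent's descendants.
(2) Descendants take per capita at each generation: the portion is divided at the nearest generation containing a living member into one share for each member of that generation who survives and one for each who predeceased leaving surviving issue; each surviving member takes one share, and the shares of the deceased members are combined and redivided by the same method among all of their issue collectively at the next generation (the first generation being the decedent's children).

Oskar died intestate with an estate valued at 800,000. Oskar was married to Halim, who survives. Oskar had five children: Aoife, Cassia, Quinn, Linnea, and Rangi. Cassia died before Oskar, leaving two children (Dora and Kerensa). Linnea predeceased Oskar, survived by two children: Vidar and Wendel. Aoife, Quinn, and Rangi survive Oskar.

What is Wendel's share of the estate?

Wendel receives 64,000.

Halim takes one-fifth of 800,000 = 160,000. The remaining 640,000 passes to the descendants.
The descendants' portion (640,000) is divided at the children's generation into 5 shares of 128,000. Aoife, Quinn, and Rangi each take 128,000. The 2 shares of the deceased (Cassia and Linnea) are combined into a pool of 256,000.
That pool (256,000) is divided at the grandchildren's generation equally among Dora, Kerensa, Vidar, and Wendel: 64,000 each.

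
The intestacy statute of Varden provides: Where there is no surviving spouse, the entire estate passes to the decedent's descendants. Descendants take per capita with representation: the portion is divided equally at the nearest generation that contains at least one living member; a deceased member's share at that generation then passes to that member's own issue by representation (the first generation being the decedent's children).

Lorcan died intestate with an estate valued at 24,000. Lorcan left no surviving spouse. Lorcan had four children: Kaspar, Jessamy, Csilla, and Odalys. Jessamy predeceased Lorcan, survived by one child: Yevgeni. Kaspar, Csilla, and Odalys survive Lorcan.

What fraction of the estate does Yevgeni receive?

Yevgeni receives 1/4 of the estate.

The entire 24,000 passes to the descendants.
That amount (24,000) is divided into 4 shares of 6,000: Kaspar, Csilla, and Odalys each take 6,000; Jessamy's 6,000 share passes to Jessamy's issue.
Jessamy's share (6,000) passes entirely to Yevgeni.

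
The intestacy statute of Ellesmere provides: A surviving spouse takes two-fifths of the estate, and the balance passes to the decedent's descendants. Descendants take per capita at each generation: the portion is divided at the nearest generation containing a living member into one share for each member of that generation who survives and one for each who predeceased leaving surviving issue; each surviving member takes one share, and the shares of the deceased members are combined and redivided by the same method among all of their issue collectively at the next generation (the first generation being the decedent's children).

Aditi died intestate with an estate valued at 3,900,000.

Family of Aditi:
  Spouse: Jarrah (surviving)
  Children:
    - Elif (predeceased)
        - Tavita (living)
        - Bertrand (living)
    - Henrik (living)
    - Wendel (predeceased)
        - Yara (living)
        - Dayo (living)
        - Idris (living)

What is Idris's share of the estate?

Jarrah takes two-fifths of 3,900,000 = 1,560,000. The remaining 2,340,000 passes to the descendants.
The descendants' portion (2,340,000) is divided at the children's generation into 3 shares of 780,000. Henrik takes 780,000. The 2 shares of the deceased (Elif and Wendel) are combined into a pool of 1,560,000.
That pool (1,560,000) is divided at the grandchildren's generation equally among Tavita, Bertrand, Yara, Dayo, and Idris: 312,000 each.

Idris receives 312,000.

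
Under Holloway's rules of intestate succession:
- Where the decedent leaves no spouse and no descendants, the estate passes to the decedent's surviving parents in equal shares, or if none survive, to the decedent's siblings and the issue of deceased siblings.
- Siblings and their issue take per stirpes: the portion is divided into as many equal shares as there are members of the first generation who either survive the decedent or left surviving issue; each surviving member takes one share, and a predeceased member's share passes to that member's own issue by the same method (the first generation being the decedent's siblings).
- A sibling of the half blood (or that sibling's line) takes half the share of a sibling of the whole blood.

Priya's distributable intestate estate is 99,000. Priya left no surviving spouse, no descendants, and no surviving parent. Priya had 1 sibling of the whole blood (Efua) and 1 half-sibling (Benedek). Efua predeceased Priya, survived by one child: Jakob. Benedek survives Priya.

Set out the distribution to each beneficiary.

Benedek: 33,000; Jakob: 66,000

The entire 99,000 passes to the siblings and their issue.
Counting each half-blood sibling's line as half a unit, there are 3/2 units in 99,000, so one unit is 66,000. Whole-blood lines (Efua) take 66,000 each; half-blood lines (Benedek) take 33,000 each.
Efua's share (66,000) passes entirely to Jakob.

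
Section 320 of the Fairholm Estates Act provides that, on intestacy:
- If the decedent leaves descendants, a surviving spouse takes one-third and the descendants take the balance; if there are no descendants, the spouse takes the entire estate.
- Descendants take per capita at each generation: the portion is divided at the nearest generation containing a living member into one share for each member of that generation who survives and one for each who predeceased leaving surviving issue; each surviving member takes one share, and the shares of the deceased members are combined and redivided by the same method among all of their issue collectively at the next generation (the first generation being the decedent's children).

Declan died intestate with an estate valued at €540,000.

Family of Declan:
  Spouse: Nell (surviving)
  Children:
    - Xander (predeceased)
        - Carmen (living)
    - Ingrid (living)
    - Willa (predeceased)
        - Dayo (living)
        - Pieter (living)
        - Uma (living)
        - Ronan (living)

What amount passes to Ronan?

Ronan receives €48,000.

Nell takes one-third of €540,000 = €180,000. The remaining €360,000 passes to the descendants.
The descendants' portion (€360,000) is divided at the children's generation into 3 shares of €120,000. Ingrid takes €120,000. The 2 shares of the deceased (Xander and Willa) are combined into a pool of €240,000.
That pool (€240,000) is divided at the grandchildren's generation equally among Carmen, Dayo, Pieter, Uma, and Ronan: €48,000 each.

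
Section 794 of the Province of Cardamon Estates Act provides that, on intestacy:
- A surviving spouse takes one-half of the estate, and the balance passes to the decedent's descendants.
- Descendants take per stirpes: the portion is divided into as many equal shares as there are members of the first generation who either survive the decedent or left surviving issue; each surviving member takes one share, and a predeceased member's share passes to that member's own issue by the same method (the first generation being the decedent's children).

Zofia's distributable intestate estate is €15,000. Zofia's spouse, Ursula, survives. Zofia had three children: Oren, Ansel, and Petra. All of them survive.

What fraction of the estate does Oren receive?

Ursula takes one-half of €15,000 = €7,500. The remaining €7,500 passes to the descendants.
The descendants' portion (€7,500) is divided into 3 shares of €2,500: Oren, Ansel, and Petra each take €2,500.

Oren receives 1/6 of the estate.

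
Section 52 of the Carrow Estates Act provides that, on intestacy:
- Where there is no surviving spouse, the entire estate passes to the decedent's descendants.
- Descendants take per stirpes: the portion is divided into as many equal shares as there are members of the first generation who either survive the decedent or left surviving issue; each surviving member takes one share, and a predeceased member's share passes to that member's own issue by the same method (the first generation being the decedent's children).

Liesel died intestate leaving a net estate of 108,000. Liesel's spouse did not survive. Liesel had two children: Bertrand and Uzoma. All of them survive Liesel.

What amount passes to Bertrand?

The entire 108,000 passes to the descendants.
That amount (108,000) is divided into 2 shares of 54,000: Bertrand and Uzoma each take 54,000.

Bertrand receives 54,000.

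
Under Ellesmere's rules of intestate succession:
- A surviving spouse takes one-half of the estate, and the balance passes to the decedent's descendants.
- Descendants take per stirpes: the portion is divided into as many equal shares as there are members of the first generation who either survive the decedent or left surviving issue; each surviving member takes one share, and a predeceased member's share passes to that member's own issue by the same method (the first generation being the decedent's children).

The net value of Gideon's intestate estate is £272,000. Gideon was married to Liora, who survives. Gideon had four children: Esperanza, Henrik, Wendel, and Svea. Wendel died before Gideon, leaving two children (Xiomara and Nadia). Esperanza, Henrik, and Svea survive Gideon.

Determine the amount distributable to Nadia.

Liora takes one-half of £272,000 = £136,000. The remaining £136,000 passes to the descendants.
The descendants' portion (£136,000) is divided into 4 shares of £34,000: Esperanza, Henrik, and Svea each take £34,000; Wendel's £34,000 share passes to Wendel's issue.
Wendel's share (£34,000) is divided into 2 shares of £17,000: Xiomara and Nadia each take £17,000.

Nadia receives £17,000.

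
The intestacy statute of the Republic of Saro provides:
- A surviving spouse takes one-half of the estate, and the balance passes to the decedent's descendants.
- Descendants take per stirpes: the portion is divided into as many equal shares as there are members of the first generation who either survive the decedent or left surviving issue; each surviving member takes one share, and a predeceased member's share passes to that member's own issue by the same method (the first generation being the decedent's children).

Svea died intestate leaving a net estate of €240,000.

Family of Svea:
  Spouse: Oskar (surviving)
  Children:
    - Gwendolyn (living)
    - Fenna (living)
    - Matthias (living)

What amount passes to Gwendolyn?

Gwendolyn receives €40,000.

Oskar takes one-half of €240,000 = €120,000. The remaining €120,000 passes to the descendants.
The descendants' portion (€120,000) is divided into 3 shares of €40,000: Gwendolyn, Fenna, and Matthias each take €40,000.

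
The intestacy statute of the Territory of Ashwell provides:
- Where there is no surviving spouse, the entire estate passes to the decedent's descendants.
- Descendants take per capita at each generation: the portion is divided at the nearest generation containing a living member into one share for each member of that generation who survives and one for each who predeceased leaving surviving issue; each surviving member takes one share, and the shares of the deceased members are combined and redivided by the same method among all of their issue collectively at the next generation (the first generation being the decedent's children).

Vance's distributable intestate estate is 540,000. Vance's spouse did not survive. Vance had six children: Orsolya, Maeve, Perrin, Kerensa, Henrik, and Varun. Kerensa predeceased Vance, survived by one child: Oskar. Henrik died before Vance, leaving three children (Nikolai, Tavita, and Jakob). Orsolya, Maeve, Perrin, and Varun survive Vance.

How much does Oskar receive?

The entire 540,000 passes to the descendants.
That amount (540,000) is divided at the children's generation into 6 shares of 90,000. Orsolya, Maeve, Perrin, and Varun each take 90,000. The 2 shares of the deceased (Kerensa and Henrik) are combined into a pool of 180,000.
That pool (180,000) is divided at the grandchildren's generation equally among Oskar, Nikolai, Tavita, and Jakob: 45,000 each.

Oskar receives 45,000.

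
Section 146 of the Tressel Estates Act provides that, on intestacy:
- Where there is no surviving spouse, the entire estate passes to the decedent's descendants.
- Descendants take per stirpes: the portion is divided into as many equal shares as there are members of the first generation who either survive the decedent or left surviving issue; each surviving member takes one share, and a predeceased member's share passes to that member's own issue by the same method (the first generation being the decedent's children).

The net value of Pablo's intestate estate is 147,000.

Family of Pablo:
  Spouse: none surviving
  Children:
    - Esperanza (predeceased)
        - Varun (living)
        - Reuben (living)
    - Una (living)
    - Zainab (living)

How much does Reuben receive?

Reuben receives 24,500.

The entire 147,000 passes to the descendants.
That amount (147,000) is divided into 3 shares of 49,000: Una and Zainab each take 49,000; Esperanza's 49,000 share passes to Esperanza's issue.
Esperanza's share (49,000) is divided into 2 shares of 24,500: Varun and Reuben each take 24,500.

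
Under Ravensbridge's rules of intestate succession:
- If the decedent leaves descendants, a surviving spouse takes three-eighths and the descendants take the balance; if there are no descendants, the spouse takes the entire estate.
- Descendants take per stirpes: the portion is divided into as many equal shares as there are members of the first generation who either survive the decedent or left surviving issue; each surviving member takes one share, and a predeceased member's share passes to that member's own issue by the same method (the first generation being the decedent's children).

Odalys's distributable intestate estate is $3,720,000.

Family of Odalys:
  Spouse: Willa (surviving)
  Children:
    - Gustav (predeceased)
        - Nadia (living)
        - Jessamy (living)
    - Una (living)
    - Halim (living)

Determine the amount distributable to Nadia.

Willa takes three-eighths of $3,720,000 = $1,395,000. The remaining $2,325,000 passes to the descendants.
The descendants' portion ($2,325,000) is divided into 3 shares of $775,000: Una and Halim each take $775,000; Gustav's $775,000 share passes to Gustav's issue.
Gustav's share ($775,000) is divided into 2 shares of $387,500: Nadia and Jessamy each take $387,500.

Nadia receives $387,500.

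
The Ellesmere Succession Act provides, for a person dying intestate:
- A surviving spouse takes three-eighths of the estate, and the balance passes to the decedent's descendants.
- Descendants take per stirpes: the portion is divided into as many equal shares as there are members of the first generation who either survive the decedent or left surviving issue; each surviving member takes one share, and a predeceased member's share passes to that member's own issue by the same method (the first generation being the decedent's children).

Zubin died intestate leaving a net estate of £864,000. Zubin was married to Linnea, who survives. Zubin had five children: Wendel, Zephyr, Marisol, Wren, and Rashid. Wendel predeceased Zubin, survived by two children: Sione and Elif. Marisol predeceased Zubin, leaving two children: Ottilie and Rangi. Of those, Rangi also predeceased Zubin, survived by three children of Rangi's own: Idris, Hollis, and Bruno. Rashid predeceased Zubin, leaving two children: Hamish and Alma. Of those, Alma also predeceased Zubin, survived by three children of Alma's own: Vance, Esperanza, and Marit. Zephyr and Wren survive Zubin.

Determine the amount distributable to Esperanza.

Esperanza receives £18,000.

Linnea takes three-eighths of £864,000 = £324,000. The remaining £540,000 passes to the descendants.
The descendants' portion (£540,000) is divided into 5 shares of £108,000: Zephyr and Wren each take £108,000; Wendel's £108,000 share passes to Wendel's issue; Marisol's £108,000 share passes to Marisol's issue; Rashid's £108,000 share passes to Rashid's issue.
Wendel's share (£108,000) is divided into 2 shares of £54,000: Sione and Elif each take £54,000.
Marisol's share (£108,000) is divided into 2 shares of £54,000: Ottilie takes £54,000; Rangi's £54,000 share passes to Rangi's issue.
Rangi's share (£54,000) is divided into 3 shares of £18,000: Idris, Hollis, and Bruno each take £18,000.
Rashid's share (£108,000) is divided into 2 shares of £54,000: Hamish takes £54,000; Alma's £54,000 share passes to Alma's issue.
Alma's share (£54,000) is divided into 3 shares of £18,000: Vance, Esperanza, and Marit each take £18,000.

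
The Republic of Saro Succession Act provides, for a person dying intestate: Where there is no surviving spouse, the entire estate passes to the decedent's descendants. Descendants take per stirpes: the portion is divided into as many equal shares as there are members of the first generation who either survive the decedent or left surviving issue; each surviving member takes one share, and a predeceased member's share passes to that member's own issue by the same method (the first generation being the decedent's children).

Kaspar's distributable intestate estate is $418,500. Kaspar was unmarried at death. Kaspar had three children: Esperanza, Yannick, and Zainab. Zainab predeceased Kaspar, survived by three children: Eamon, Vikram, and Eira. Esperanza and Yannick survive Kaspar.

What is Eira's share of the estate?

Eira receives $46,500.

The entire $418,500 passes to the descendants.
That amount ($418,500) is divided into 3 shares of $139,500: Esperanza and Yannick each take $139,500; Zainab's $139,500 share passes to Zainab's issue.
Zainab's share ($139,500) is divided into 3 shares of $46,500: Eamon, Vikram, and Eira each take $46,500.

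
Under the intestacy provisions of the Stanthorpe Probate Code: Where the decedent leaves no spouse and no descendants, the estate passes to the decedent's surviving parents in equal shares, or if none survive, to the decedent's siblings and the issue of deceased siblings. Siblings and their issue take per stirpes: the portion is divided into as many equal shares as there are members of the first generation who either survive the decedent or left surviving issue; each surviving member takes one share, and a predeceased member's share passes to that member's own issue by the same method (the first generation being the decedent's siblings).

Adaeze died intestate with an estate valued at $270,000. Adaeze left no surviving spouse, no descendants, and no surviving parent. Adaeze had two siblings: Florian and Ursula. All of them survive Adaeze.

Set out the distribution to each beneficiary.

The entire $270,000 passes to the siblings and their issue.
That amount ($270,000) is divided into 2 shares of $135,000: Florian and Ursula each take $135,000.

Florian: $135,000; Ursula: $135,000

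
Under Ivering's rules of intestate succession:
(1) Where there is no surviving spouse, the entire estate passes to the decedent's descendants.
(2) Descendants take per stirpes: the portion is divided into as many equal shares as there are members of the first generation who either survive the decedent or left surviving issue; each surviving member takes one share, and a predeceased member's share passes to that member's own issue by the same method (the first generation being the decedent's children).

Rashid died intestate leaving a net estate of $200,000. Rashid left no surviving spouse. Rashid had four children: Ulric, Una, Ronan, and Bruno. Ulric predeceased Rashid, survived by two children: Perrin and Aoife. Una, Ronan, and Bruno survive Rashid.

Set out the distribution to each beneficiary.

Perrin: $25,000; Aoife: $25,000; Una: $50,000; Ronan: $50,000; Bruno: $50,000

The entire $200,000 passes to the descendants.
That amount ($200,000) is divided into 4 shares of $50,000: Una, Ronan, and Bruno each take $50,000; Ulric's $50,000 share passes to Ulric's issue.
Ulric's share ($50,000) is divided into 2 shares of $25,000: Perrin and Aoife each take $25,000.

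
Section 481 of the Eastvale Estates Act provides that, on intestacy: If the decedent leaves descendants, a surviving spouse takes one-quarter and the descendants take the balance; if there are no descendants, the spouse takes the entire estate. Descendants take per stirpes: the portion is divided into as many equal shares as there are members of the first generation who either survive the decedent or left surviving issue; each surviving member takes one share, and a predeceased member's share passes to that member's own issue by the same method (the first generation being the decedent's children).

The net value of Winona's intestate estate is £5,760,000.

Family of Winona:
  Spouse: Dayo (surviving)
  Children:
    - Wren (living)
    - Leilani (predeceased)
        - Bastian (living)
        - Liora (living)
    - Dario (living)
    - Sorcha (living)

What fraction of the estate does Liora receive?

Dayo takes one-quarter of £5,760,000 = £1,440,000. The remaining £4,320,000 passes to the descendants.
The descendants' portion (£4,320,000) is divided into 4 shares of £1,080,000: Wren, Dario, and Sorcha each take £1,080,000; Leilani's £1,080,000 share passes to Leilani's issue.
Leilani's share (£1,080,000) is divided into 2 shares of £540,000: Bastian and Liora each take £540,000.

Liora receives 3/32 of the estate.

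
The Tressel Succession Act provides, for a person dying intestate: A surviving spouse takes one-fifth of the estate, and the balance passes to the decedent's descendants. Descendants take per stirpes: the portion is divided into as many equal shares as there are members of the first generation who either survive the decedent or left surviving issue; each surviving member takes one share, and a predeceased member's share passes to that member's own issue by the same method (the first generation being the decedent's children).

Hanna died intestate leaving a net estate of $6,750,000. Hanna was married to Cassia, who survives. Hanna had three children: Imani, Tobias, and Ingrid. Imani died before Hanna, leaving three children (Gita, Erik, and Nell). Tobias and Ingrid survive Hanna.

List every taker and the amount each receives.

Cassia takes one-fifth of $6,750,000 = $1,350,000. The remaining $5,400,000 passes to the descendants.
The descendants' portion ($5,400,000) is divided into 3 shares of $1,800,000: Tobias and Ingrid each take $1,800,000; Imani's $1,800,000 share passes to Imani's issue.
Imani's share ($1,800,000) is divided into 3 shares of $600,000: Gita, Erik, and Nell each take $600,000.

Cassia: $1,350,000; Gita: $600,000; Erik: $600,000; Nell: $600,000; Tobias: $1,800,000; Ingrid: $1,800,000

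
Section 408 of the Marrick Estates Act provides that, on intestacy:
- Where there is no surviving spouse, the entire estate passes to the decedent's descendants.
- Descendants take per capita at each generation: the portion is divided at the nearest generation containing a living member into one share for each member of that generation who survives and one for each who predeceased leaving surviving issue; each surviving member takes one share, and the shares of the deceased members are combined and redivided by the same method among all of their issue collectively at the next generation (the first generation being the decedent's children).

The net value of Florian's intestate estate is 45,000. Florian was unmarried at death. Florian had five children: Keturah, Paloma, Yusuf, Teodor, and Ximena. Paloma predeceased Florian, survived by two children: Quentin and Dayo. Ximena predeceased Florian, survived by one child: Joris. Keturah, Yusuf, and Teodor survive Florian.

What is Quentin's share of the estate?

Quentin receives 6,000.

The entire 45,000 passes to the descendants.
That amount (45,000) is divided at the children's generation into 5 shares of 9,000. Keturah, Yusuf, and Teodor each take 9,000. The 2 shares of the deceased (Paloma and Ximena) are combined into a pool of 18,000.
That pool (18,000) is divided at the grandchildren's generation equally among Quentin, Dayo, and Joris: 6,000 each.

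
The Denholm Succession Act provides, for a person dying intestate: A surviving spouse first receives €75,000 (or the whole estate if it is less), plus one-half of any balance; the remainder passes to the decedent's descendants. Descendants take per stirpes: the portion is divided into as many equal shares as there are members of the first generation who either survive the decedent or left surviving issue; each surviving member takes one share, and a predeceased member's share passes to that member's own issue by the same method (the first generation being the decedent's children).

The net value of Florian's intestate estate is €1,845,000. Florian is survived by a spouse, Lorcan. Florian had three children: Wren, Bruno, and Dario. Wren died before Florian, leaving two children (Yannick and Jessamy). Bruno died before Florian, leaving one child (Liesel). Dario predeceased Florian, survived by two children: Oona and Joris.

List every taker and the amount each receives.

Lorcan first takes €75,000, leaving a balance of €1,770,000. Lorcan then takes one-half of the balance (€885,000), for a total of €960,000. The remaining €885,000 passes to the descendants.
The descendants' portion (€885,000) is divided into 3 shares of €295,000: Wren's €295,000 share passes to Wren's issue; Bruno's €295,000 share passes to Bruno's issue; Dario's €295,000 share passes to Dario's issue.
Wren's share (€295,000) is divided into 2 shares of €147,500: Yannick and Jessamy each take €147,500.
Bruno's share (€295,000) passes entirely to Liesel.
Dario's share (€295,000) is divided into 2 shares of €147,500: Oona and Joris each take €147,500.

Lorcan: €960,000; Yannick: €147,500; Jessamy: €147,500; Liesel: €295,000; Oona: €147,500; Joris: €147,500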